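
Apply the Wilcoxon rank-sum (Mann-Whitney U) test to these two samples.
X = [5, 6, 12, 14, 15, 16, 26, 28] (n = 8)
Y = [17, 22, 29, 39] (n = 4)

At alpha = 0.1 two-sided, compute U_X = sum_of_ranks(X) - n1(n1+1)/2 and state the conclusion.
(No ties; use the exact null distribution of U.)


Step 1: Combine and sort all 12 observations; assign midranks.
sorted (value, group): (5,X), (6,X), (12,X), (14,X), (15,X), (16,X), (17,Y), (22,Y), (26,X), (28,X), (29,Y), (39,Y)
ranks: 5->1, 6->2, 12->3, 14->4, 15->5, 16->6, 17->7, 22->8, 26->9, 28->10, 29->11, 39->12
Step 2: Rank sum for X: R1 = 1 + 2 + 3 + 4 + 5 + 6 + 9 + 10 = 40.
Step 3: U_X = R1 - n1(n1+1)/2 = 40 - 8*9/2 = 40 - 36 = 4.
       U_Y = n1*n2 - U_X = 32 - 4 = 28.
Step 4: No ties, so the exact null distribution of U (based on enumerating the C(12,8) = 495 equally likely rank assignments) gives the two-sided p-value.
Step 5: p-value = 0.048485; compare to alpha = 0.1. reject H0.

U_X = 4, p = 0.048485, reject H0 at alpha = 0.1.


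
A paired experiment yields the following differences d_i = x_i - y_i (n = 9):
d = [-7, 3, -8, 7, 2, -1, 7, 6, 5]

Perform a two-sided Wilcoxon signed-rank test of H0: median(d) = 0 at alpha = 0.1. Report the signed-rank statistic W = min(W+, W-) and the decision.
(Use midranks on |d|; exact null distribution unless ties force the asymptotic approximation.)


Step 1: Drop any zero differences (none here) and take |d_i|.
|d| = [7, 3, 8, 7, 2, 1, 7, 6, 5]
Step 2: Midrank |d_i| (ties get averaged ranks).
ranks: |7|->7, |3|->3, |8|->9, |7|->7, |2|->2, |1|->1, |7|->7, |6|->5, |5|->4
Step 3: Attach original signs; sum ranks with positive sign and with negative sign.
W+ = 3 + 7 + 2 + 7 + 5 + 4 = 28
W- = 7 + 9 + 1 = 17
(Check: W+ + W- = 45 should equal n(n+1)/2 = 45.)
Step 4: Test statistic W = min(W+, W-) = 17.
Step 5: Ties in |d|, so use the tie-corrected normal approximation.
        E[W] = n(n+1)/4 = 9*10/4 = 22.5.
        Tie groups: |d|=7 (t=3); sum(t^3 - t) = 24.
        Var[W] = n(n+1)(2n+1)/24 - sum(t^3-t)/48 = 1710/24 - 24/48 = 70.75.
        z = (W - E[W]) / sqrt(Var[W]) = (17 - 22.5) / 8.4113 = -0.6539.
        Two-sided p = 2*Phi(z) = 0.513188.
Step 6: alpha = 0.1. fail to reject H0.

W+ = 28, W- = 17, W = min = 17, p = 0.513188, fail to reject H0.


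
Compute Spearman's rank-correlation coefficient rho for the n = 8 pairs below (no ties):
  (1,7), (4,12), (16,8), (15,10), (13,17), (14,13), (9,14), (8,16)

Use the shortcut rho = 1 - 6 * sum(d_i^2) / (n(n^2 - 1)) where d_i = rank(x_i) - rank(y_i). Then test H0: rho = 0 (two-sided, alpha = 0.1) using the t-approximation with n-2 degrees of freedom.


Step 1: Rank x and y separately (midranks; no ties here).
rank(x): 1->1, 4->2, 16->8, 15->7, 13->5, 14->6, 9->4, 8->3
rank(y): 7->1, 12->4, 8->2, 10->3, 17->8, 13->5, 14->6, 16->7
Step 2: d_i = R_x(i) - R_y(i); compute d_i^2.
  (1-1)^2=0, (2-4)^2=4, (8-2)^2=36, (7-3)^2=16, (5-8)^2=9, (6-5)^2=1, (4-6)^2=4, (3-7)^2=16
sum(d^2) = 86.
Step 3: rho = 1 - 6*86 / (8*(8^2 - 1)) = 1 - 516/504 = -0.023810.
Step 4: Under H0, t = rho * sqrt((n-2)/(1-rho^2)) = -0.0583 ~ t(6).
Step 5: Two-sided p-value from the t-distribution with 6 df = 0.955374.
Step 6: alpha = 0.1. fail to reject H0.

rho = -0.0238, p = 0.955374, fail to reject H0 at alpha = 0.1.


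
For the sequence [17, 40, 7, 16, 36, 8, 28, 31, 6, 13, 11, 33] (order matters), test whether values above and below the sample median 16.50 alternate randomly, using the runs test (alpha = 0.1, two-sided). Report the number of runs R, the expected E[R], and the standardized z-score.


Step 1: Compute median = 16.50; label A = above, B = below.
Labels in order: AABBABAABBBA  (n_A = 6, n_B = 6)
Step 2: Count runs R = 7.
Step 3: Under H0 (random ordering), E[R] = 2*n_A*n_B/(n_A+n_B) + 1 = 2*6*6/12 + 1 = 7.0000.
        Var[R] = 2*n_A*n_B*(2*n_A*n_B - n_A - n_B) / ((n_A+n_B)^2 * (n_A+n_B-1)) = 4320/1584 = 2.7273.
        SD[R] = 1.6514.
Step 4: R = E[R], so z = 0 with no continuity correction.
Step 5: Two-sided p-value via normal approximation = 2*(1 - Phi(|z|)) = 1.000000.
Step 6: alpha = 0.1. fail to reject H0.

R = 7, z = 0.0000, p = 1.000000, fail to reject H0.


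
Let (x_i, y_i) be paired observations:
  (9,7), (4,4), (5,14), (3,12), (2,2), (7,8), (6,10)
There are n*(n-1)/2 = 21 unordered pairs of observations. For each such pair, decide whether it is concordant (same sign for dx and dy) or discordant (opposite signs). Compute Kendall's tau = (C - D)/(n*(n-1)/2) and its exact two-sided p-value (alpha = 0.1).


Step 1: Enumerate the 21 unordered pairs (i,j) with i<j and classify each by sign(x_j-x_i) * sign(y_j-y_i).
  (1,2):dx=-5,dy=-3->C; (1,3):dx=-4,dy=+7->D; (1,4):dx=-6,dy=+5->D; (1,5):dx=-7,dy=-5->C
  (1,6):dx=-2,dy=+1->D; (1,7):dx=-3,dy=+3->D; (2,3):dx=+1,dy=+10->C; (2,4):dx=-1,dy=+8->D
  (2,5):dx=-2,dy=-2->C; (2,6):dx=+3,dy=+4->C; (2,7):dx=+2,dy=+6->C; (3,4):dx=-2,dy=-2->C
  (3,5):dx=-3,dy=-12->C; (3,6):dx=+2,dy=-6->D; (3,7):dx=+1,dy=-4->D; (4,5):dx=-1,dy=-10->C
  (4,6):dx=+4,dy=-4->D; (4,7):dx=+3,dy=-2->D; (5,6):dx=+5,dy=+6->C; (5,7):dx=+4,dy=+8->C
  (6,7):dx=-1,dy=+2->D
Step 2: C = 11, D = 10, total pairs = 21.
Step 3: tau = (C - D)/(n(n-1)/2) = (11 - 10)/21 = 0.047619.
Step 4: Exact two-sided p-value (enumerate n! = 5040 permutations of y under H0): p = 1.000000.
Step 5: alpha = 0.1. fail to reject H0.

tau_b = 0.0476 (C=11, D=10), p = 1.000000, fail to reject H0.


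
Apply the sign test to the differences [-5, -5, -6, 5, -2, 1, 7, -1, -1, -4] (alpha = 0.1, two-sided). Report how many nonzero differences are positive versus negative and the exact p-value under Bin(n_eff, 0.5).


Step 1: Discard zero differences. Original n = 10; n_eff = number of nonzero differences = 10.
Nonzero differences (with sign): -5, -5, -6, +5, -2, +1, +7, -1, -1, -4
Step 2: Count signs: positive = 3, negative = 7.
Step 3: Under H0: P(positive) = 0.5, so the number of positives S ~ Bin(10, 0.5).
Step 4: Two-sided exact p-value = sum of Bin(10,0.5) probabilities at or below the observed probability = 0.343750.
Step 5: alpha = 0.1. fail to reject H0.

n_eff = 10, pos = 3, neg = 7, p = 0.343750, fail to reject H0.


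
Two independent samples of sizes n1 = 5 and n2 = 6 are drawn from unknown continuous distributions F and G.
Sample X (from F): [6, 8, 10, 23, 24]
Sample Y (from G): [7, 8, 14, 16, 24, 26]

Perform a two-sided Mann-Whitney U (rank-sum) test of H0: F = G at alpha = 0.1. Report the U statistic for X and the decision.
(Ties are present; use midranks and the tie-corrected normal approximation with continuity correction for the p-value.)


Step 1: Combine and sort all 11 observations; assign midranks.
sorted (value, group): (6,X), (7,Y), (8,X), (8,Y), (10,X), (14,Y), (16,Y), (23,X), (24,X), (24,Y), (26,Y)
ranks: 6->1, 7->2, 8->3.5, 8->3.5, 10->5, 14->6, 16->7, 23->8, 24->9.5, 24->9.5, 26->11
Step 2: Rank sum for X: R1 = 1 + 3.5 + 5 + 8 + 9.5 = 27.
Step 3: U_X = R1 - n1(n1+1)/2 = 27 - 5*6/2 = 27 - 15 = 12.
       U_Y = n1*n2 - U_X = 30 - 12 = 18.
Step 4: Ties are present, so use the tie-corrected normal approximation (with continuity correction) for the p-value.
Step 5: p-value = 0.646576; compare to alpha = 0.1. fail to reject H0.

U_X = 12, p = 0.646576, fail to reject H0 at alpha = 0.1.


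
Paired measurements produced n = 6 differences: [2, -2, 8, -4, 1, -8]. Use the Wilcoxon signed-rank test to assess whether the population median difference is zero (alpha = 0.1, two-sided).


Step 1: Drop any zero differences (none here) and take |d_i|.
|d| = [2, 2, 8, 4, 1, 8]
Step 2: Midrank |d_i| (ties get averaged ranks).
ranks: |2|->2.5, |2|->2.5, |8|->5.5, |4|->4, |1|->1, |8|->5.5
Step 3: Attach original signs; sum ranks with positive sign and with negative sign.
W+ = 2.5 + 5.5 + 1 = 9
W- = 2.5 + 4 + 5.5 = 12
(Check: W+ + W- = 21 should equal n(n+1)/2 = 21.)
Step 4: Test statistic W = min(W+, W-) = 9.
Step 5: Ties in |d|, so use the tie-corrected normal approximation.
        E[W] = n(n+1)/4 = 6*7/4 = 10.5.
        Tie groups: |d|=2 (t=2), |d|=8 (t=2); sum(t^3 - t) = 12.
        Var[W] = n(n+1)(2n+1)/24 - sum(t^3-t)/48 = 546/24 - 12/48 = 22.5.
        z = (W - E[W]) / sqrt(Var[W]) = (9 - 10.5) / 4.7434 = -0.3162.
        Two-sided p = 2*Phi(z) = 0.751830.
Step 6: alpha = 0.1. fail to reject H0.

W+ = 9, W- = 12, W = min = 9, p = 0.751830, fail to reject H0.


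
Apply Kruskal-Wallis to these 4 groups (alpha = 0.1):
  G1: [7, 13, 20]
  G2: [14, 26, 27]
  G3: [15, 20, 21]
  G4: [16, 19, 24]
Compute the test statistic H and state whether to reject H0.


Step 1: Combine all N = 12 observations and assign midranks.
sorted (value, group, rank): (7,G1,1), (13,G1,2), (14,G2,3), (15,G3,4), (16,G4,5), (19,G4,6), (20,G1,7.5), (20,G3,7.5), (21,G3,9), (24,G4,10), (26,G2,11), (27,G2,12)
Step 2: Sum ranks within each group.
R_1 = 10.5 (n_1 = 3)
R_2 = 26 (n_2 = 3)
R_3 = 20.5 (n_3 = 3)
R_4 = 21 (n_4 = 3)
Step 3: H = 12/(N(N+1)) * sum(R_i^2/n_i) - 3(N+1)
     = 12/(12*13) * (10.5^2/3 + 26^2/3 + 20.5^2/3 + 21^2/3) - 3*13
     = 0.076923 * 549.167 - 39
     = 3.243590.
Step 4: Ties present; correction factor C = 1 - 6/(12^3 - 12) = 0.996503. Corrected H = 3.243590 / 0.996503 = 3.254971.
Step 5: Under H0, H ~ chi^2(3); p-value = 0.353959.
Step 6: alpha = 0.1. fail to reject H0.

H = 3.2550, df = 3, p = 0.353959, fail to reject H0.


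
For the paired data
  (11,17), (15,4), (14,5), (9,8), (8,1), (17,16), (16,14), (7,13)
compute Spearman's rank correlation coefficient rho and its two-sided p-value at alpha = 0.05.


Step 1: Rank x and y separately (midranks; no ties here).
rank(x): 11->4, 15->6, 14->5, 9->3, 8->2, 17->8, 16->7, 7->1
rank(y): 17->8, 4->2, 5->3, 8->4, 1->1, 16->7, 14->6, 13->5
Step 2: d_i = R_x(i) - R_y(i); compute d_i^2.
  (4-8)^2=16, (6-2)^2=16, (5-3)^2=4, (3-4)^2=1, (2-1)^2=1, (8-7)^2=1, (7-6)^2=1, (1-5)^2=16
sum(d^2) = 56.
Step 3: rho = 1 - 6*56 / (8*(8^2 - 1)) = 1 - 336/504 = 0.333333.
Step 4: Under H0, t = rho * sqrt((n-2)/(1-rho^2)) = 0.8660 ~ t(6).
Step 5: Two-sided p-value from the t-distribution with 6 df = 0.419753.
Step 6: alpha = 0.05. fail to reject H0.

rho = 0.3333, p = 0.419753, fail to reject H0 at alpha = 0.05.


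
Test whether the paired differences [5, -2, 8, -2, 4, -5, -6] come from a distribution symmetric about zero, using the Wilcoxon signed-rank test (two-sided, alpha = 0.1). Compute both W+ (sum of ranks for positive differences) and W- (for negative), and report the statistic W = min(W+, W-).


Step 1: Drop any zero differences (none here) and take |d_i|.
|d| = [5, 2, 8, 2, 4, 5, 6]
Step 2: Midrank |d_i| (ties get averaged ranks).
ranks: |5|->4.5, |2|->1.5, |8|->7, |2|->1.5, |4|->3, |5|->4.5, |6|->6
Step 3: Attach original signs; sum ranks with positive sign and with negative sign.
W+ = 4.5 + 7 + 3 = 14.5
W- = 1.5 + 1.5 + 4.5 + 6 = 13.5
(Check: W+ + W- = 28 should equal n(n+1)/2 = 28.)
Step 4: Test statistic W = min(W+, W-) = 13.5.
Step 5: Ties in |d|, so use the tie-corrected normal approximation.
        E[W] = n(n+1)/4 = 7*8/4 = 14.
        Tie groups: |d|=2 (t=2), |d|=5 (t=2); sum(t^3 - t) = 12.
        Var[W] = n(n+1)(2n+1)/24 - sum(t^3-t)/48 = 840/24 - 12/48 = 34.75.
        z = (W - E[W]) / sqrt(Var[W]) = (13.5 - 14) / 5.8949 = -0.0848.
        Two-sided p = 2*Phi(z) = 0.932405.
Step 6: alpha = 0.1. fail to reject H0.

W+ = 14.5, W- = 13.5, W = min = 13.5, p = 0.932405, fail to reject H0.


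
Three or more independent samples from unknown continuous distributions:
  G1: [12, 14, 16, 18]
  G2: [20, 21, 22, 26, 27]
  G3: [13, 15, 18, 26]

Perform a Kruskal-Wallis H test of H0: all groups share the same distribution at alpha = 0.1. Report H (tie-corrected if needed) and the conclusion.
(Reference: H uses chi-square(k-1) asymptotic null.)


Step 1: Combine all N = 13 observations and assign midranks.
sorted (value, group, rank): (12,G1,1), (13,G3,2), (14,G1,3), (15,G3,4), (16,G1,5), (18,G1,6.5), (18,G3,6.5), (20,G2,8), (21,G2,9), (22,G2,10), (26,G2,11.5), (26,G3,11.5), (27,G2,13)
Step 2: Sum ranks within each group.
R_1 = 15.5 (n_1 = 4)
R_2 = 51.5 (n_2 = 5)
R_3 = 24 (n_3 = 4)
Step 3: H = 12/(N(N+1)) * sum(R_i^2/n_i) - 3(N+1)
     = 12/(13*14) * (15.5^2/4 + 51.5^2/5 + 24^2/4) - 3*14
     = 0.065934 * 734.513 - 42
     = 6.429396.
Step 4: Ties present; correction factor C = 1 - 12/(13^3 - 13) = 0.994505. Corrected H = 6.429396 / 0.994505 = 6.464917.
Step 5: Under H0, H ~ chi^2(2); p-value = 0.039460.
Step 6: alpha = 0.1. reject H0.

H = 6.4649, df = 2, p = 0.039460, reject H0.


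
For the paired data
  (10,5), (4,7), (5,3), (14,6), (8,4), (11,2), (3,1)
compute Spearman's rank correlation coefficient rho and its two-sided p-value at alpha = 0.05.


Step 1: Rank x and y separately (midranks; no ties here).
rank(x): 10->5, 4->2, 5->3, 14->7, 8->4, 11->6, 3->1
rank(y): 5->5, 7->7, 3->3, 6->6, 4->4, 2->2, 1->1
Step 2: d_i = R_x(i) - R_y(i); compute d_i^2.
  (5-5)^2=0, (2-7)^2=25, (3-3)^2=0, (7-6)^2=1, (4-4)^2=0, (6-2)^2=16, (1-1)^2=0
sum(d^2) = 42.
Step 3: rho = 1 - 6*42 / (7*(7^2 - 1)) = 1 - 252/336 = 0.250000.
Step 4: Under H0, t = rho * sqrt((n-2)/(1-rho^2)) = 0.5774 ~ t(5).
Step 5: Two-sided p-value from the t-distribution with 5 df = 0.588724.
Step 6: alpha = 0.05. fail to reject H0.

rho = 0.2500, p = 0.588724, fail to reject H0 at alpha = 0.05.


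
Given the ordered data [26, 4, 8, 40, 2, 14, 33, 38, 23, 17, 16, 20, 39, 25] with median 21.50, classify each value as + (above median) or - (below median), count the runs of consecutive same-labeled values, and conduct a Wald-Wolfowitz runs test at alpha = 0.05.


Step 1: Compute median = 21.50; label A = above, B = below.
Labels in order: ABBABBAAABBBAA  (n_A = 7, n_B = 7)
Step 2: Count runs R = 7.
Step 3: Under H0 (random ordering), E[R] = 2*n_A*n_B/(n_A+n_B) + 1 = 2*7*7/14 + 1 = 8.0000.
        Var[R] = 2*n_A*n_B*(2*n_A*n_B - n_A - n_B) / ((n_A+n_B)^2 * (n_A+n_B-1)) = 8232/2548 = 3.2308.
        SD[R] = 1.7974.
Step 4: Continuity-corrected z = (R + 0.5 - E[R]) / SD[R] = (7 + 0.5 - 8.0000) / 1.7974 = -0.2782.
Step 5: Two-sided p-value via normal approximation = 2*(1 - Phi(|z|)) = 0.780879.
Step 6: alpha = 0.05. fail to reject H0.

R = 7, z = -0.2782, p = 0.780879, fail to reject H0.


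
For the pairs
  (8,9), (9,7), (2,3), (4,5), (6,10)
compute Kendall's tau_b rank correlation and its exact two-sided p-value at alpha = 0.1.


Step 1: Enumerate the 10 unordered pairs (i,j) with i<j and classify each by sign(x_j-x_i) * sign(y_j-y_i).
  (1,2):dx=+1,dy=-2->D; (1,3):dx=-6,dy=-6->C; (1,4):dx=-4,dy=-4->C; (1,5):dx=-2,dy=+1->D
  (2,3):dx=-7,dy=-4->C; (2,4):dx=-5,dy=-2->C; (2,5):dx=-3,dy=+3->D; (3,4):dx=+2,dy=+2->C
  (3,5):dx=+4,dy=+7->C; (4,5):dx=+2,dy=+5->C
Step 2: C = 7, D = 3, total pairs = 10.
Step 3: tau = (C - D)/(n(n-1)/2) = (7 - 3)/10 = 0.400000.
Step 4: Exact two-sided p-value (enumerate n! = 120 permutations of y under H0): p = 0.483333.
Step 5: alpha = 0.1. fail to reject H0.

tau_b = 0.4000 (C=7, D=3), p = 0.483333, fail to reject H0.


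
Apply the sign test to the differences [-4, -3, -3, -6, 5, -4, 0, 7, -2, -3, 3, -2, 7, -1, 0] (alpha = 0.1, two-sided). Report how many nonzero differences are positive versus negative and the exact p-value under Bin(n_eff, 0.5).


Step 1: Discard zero differences. Original n = 15; n_eff = number of nonzero differences = 13.
Nonzero differences (with sign): -4, -3, -3, -6, +5, -4, +7, -2, -3, +3, -2, +7, -1
Step 2: Count signs: positive = 4, negative = 9.
Step 3: Under H0: P(positive) = 0.5, so the number of positives S ~ Bin(13, 0.5).
Step 4: Two-sided exact p-value = sum of Bin(13,0.5) probabilities at or below the observed probability = 0.266846.
Step 5: alpha = 0.1. fail to reject H0.

n_eff = 13, pos = 4, neg = 9, p = 0.266846, fail to reject H0.


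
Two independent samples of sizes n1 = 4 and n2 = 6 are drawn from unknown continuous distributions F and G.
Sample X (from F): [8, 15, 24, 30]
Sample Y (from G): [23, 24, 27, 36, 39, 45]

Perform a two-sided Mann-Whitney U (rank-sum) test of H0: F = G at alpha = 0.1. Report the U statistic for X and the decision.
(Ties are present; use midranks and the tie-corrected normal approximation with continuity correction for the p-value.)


Step 1: Combine and sort all 10 observations; assign midranks.
sorted (value, group): (8,X), (15,X), (23,Y), (24,X), (24,Y), (27,Y), (30,X), (36,Y), (39,Y), (45,Y)
ranks: 8->1, 15->2, 23->3, 24->4.5, 24->4.5, 27->6, 30->7, 36->8, 39->9, 45->10
Step 2: Rank sum for X: R1 = 1 + 2 + 4.5 + 7 = 14.5.
Step 3: U_X = R1 - n1(n1+1)/2 = 14.5 - 4*5/2 = 14.5 - 10 = 4.5.
       U_Y = n1*n2 - U_X = 24 - 4.5 = 19.5.
Step 4: Ties are present, so use the tie-corrected normal approximation (with continuity correction) for the p-value.
Step 5: p-value = 0.134407; compare to alpha = 0.1. fail to reject H0.

U_X = 4.5, p = 0.134407, fail to reject H0 at alpha = 0.1.


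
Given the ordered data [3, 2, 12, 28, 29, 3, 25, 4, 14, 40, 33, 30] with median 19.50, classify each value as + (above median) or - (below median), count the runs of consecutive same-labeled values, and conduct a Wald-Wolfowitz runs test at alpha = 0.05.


Step 1: Compute median = 19.50; label A = above, B = below.
Labels in order: BBBAABABBAAA  (n_A = 6, n_B = 6)
Step 2: Count runs R = 6.
Step 3: Under H0 (random ordering), E[R] = 2*n_A*n_B/(n_A+n_B) + 1 = 2*6*6/12 + 1 = 7.0000.
        Var[R] = 2*n_A*n_B*(2*n_A*n_B - n_A - n_B) / ((n_A+n_B)^2 * (n_A+n_B-1)) = 4320/1584 = 2.7273.
        SD[R] = 1.6514.
Step 4: Continuity-corrected z = (R + 0.5 - E[R]) / SD[R] = (6 + 0.5 - 7.0000) / 1.6514 = -0.3028.
Step 5: Two-sided p-value via normal approximation = 2*(1 - Phi(|z|)) = 0.762069.
Step 6: alpha = 0.05. fail to reject H0.

R = 6, z = -0.3028, p = 0.762069, fail to reject H0.


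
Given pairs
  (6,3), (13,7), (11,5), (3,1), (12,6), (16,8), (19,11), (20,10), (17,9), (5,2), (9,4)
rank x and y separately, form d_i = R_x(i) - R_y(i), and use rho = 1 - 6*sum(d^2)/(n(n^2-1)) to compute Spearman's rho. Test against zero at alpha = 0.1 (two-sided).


Step 1: Rank x and y separately (midranks; no ties here).
rank(x): 6->3, 13->7, 11->5, 3->1, 12->6, 16->8, 19->10, 20->11, 17->9, 5->2, 9->4
rank(y): 3->3, 7->7, 5->5, 1->1, 6->6, 8->8, 11->11, 10->10, 9->9, 2->2, 4->4
Step 2: d_i = R_x(i) - R_y(i); compute d_i^2.
  (3-3)^2=0, (7-7)^2=0, (5-5)^2=0, (1-1)^2=0, (6-6)^2=0, (8-8)^2=0, (10-11)^2=1, (11-10)^2=1, (9-9)^2=0, (2-2)^2=0, (4-4)^2=0
sum(d^2) = 2.
Step 3: rho = 1 - 6*2 / (11*(11^2 - 1)) = 1 - 12/1320 = 0.990909.
Step 4: Under H0, t = rho * sqrt((n-2)/(1-rho^2)) = 22.0966 ~ t(9).
Step 5: Two-sided p-value from the t-distribution with 9 df = 0.000000.
Step 6: alpha = 0.1. reject H0.

rho = 0.9909, p = 0.000000, reject H0 at alpha = 0.1.


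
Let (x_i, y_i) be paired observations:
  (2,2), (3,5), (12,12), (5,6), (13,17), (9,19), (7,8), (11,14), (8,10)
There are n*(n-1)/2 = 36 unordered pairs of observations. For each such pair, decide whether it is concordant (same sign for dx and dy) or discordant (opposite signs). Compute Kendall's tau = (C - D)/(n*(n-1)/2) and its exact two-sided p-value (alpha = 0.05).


Step 1: Enumerate the 36 unordered pairs (i,j) with i<j and classify each by sign(x_j-x_i) * sign(y_j-y_i).
  (1,2):dx=+1,dy=+3->C; (1,3):dx=+10,dy=+10->C; (1,4):dx=+3,dy=+4->C; (1,5):dx=+11,dy=+15->C
  (1,6):dx=+7,dy=+17->C; (1,7):dx=+5,dy=+6->C; (1,8):dx=+9,dy=+12->C; (1,9):dx=+6,dy=+8->C
  (2,3):dx=+9,dy=+7->C; (2,4):dx=+2,dy=+1->C; (2,5):dx=+10,dy=+12->C; (2,6):dx=+6,dy=+14->C
  (2,7):dx=+4,dy=+3->C; (2,8):dx=+8,dy=+9->C; (2,9):dx=+5,dy=+5->C; (3,4):dx=-7,dy=-6->C
  (3,5):dx=+1,dy=+5->C; (3,6):dx=-3,dy=+7->D; (3,7):dx=-5,dy=-4->C; (3,8):dx=-1,dy=+2->D
  (3,9):dx=-4,dy=-2->C; (4,5):dx=+8,dy=+11->C; (4,6):dx=+4,dy=+13->C; (4,7):dx=+2,dy=+2->C
  (4,8):dx=+6,dy=+8->C; (4,9):dx=+3,dy=+4->C; (5,6):dx=-4,dy=+2->D; (5,7):dx=-6,dy=-9->C
  (5,8):dx=-2,dy=-3->C; (5,9):dx=-5,dy=-7->C; (6,7):dx=-2,dy=-11->C; (6,8):dx=+2,dy=-5->D
  (6,9):dx=-1,dy=-9->C; (7,8):dx=+4,dy=+6->C; (7,9):dx=+1,dy=+2->C; (8,9):dx=-3,dy=-4->C
Step 2: C = 32, D = 4, total pairs = 36.
Step 3: tau = (C - D)/(n(n-1)/2) = (32 - 4)/36 = 0.777778.
Step 4: Exact two-sided p-value (enumerate n! = 362880 permutations of y under H0): p = 0.002425.
Step 5: alpha = 0.05. reject H0.

tau_b = 0.7778 (C=32, D=4), p = 0.002425, reject H0.


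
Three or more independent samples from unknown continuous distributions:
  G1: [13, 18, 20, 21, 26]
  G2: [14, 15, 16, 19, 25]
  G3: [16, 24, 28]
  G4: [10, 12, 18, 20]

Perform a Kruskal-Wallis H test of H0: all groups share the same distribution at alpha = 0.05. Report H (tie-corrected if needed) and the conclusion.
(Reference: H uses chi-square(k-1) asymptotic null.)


Step 1: Combine all N = 17 observations and assign midranks.
sorted (value, group, rank): (10,G4,1), (12,G4,2), (13,G1,3), (14,G2,4), (15,G2,5), (16,G2,6.5), (16,G3,6.5), (18,G1,8.5), (18,G4,8.5), (19,G2,10), (20,G1,11.5), (20,G4,11.5), (21,G1,13), (24,G3,14), (25,G2,15), (26,G1,16), (28,G3,17)
Step 2: Sum ranks within each group.
R_1 = 52 (n_1 = 5)
R_2 = 40.5 (n_2 = 5)
R_3 = 37.5 (n_3 = 3)
R_4 = 23 (n_4 = 4)
Step 3: H = 12/(N(N+1)) * sum(R_i^2/n_i) - 3(N+1)
     = 12/(17*18) * (52^2/5 + 40.5^2/5 + 37.5^2/3 + 23^2/4) - 3*18
     = 0.039216 * 1469.85 - 54
     = 3.641176.
Step 4: Ties present; correction factor C = 1 - 18/(17^3 - 17) = 0.996324. Corrected H = 3.641176 / 0.996324 = 3.654613.
Step 5: Under H0, H ~ chi^2(3); p-value = 0.301256.
Step 6: alpha = 0.05. fail to reject H0.

H = 3.6546, df = 3, p = 0.301256, fail to reject H0.


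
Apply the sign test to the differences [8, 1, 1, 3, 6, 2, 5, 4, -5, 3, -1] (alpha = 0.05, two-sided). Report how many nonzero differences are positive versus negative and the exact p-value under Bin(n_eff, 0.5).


Step 1: Discard zero differences. Original n = 11; n_eff = number of nonzero differences = 11.
Nonzero differences (with sign): +8, +1, +1, +3, +6, +2, +5, +4, -5, +3, -1
Step 2: Count signs: positive = 9, negative = 2.
Step 3: Under H0: P(positive) = 0.5, so the number of positives S ~ Bin(11, 0.5).
Step 4: Two-sided exact p-value = sum of Bin(11,0.5) probabilities at or below the observed probability = 0.065430.
Step 5: alpha = 0.05. fail to reject H0.

n_eff = 11, pos = 9, neg = 2, p = 0.065430, fail to reject H0.


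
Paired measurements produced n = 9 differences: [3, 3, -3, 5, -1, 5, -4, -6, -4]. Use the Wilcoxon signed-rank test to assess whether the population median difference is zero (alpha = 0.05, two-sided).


Step 1: Drop any zero differences (none here) and take |d_i|.
|d| = [3, 3, 3, 5, 1, 5, 4, 6, 4]
Step 2: Midrank |d_i| (ties get averaged ranks).
ranks: |3|->3, |3|->3, |3|->3, |5|->7.5, |1|->1, |5|->7.5, |4|->5.5, |6|->9, |4|->5.5
Step 3: Attach original signs; sum ranks with positive sign and with negative sign.
W+ = 3 + 3 + 7.5 + 7.5 = 21
W- = 3 + 1 + 5.5 + 9 + 5.5 = 24
(Check: W+ + W- = 45 should equal n(n+1)/2 = 45.)
Step 4: Test statistic W = min(W+, W-) = 21.
Step 5: Ties in |d|, so use the tie-corrected normal approximation.
        E[W] = n(n+1)/4 = 9*10/4 = 22.5.
        Tie groups: |d|=3 (t=3), |d|=4 (t=2), |d|=5 (t=2); sum(t^3 - t) = 36.
        Var[W] = n(n+1)(2n+1)/24 - sum(t^3-t)/48 = 1710/24 - 36/48 = 70.5.
        z = (W - E[W]) / sqrt(Var[W]) = (21 - 22.5) / 8.3964 = -0.1786.
        Two-sided p = 2*Phi(z) = 0.858215.
Step 6: alpha = 0.05. fail to reject H0.

W+ = 21, W- = 24, W = min = 21, p = 0.858215, fail to reject H0.


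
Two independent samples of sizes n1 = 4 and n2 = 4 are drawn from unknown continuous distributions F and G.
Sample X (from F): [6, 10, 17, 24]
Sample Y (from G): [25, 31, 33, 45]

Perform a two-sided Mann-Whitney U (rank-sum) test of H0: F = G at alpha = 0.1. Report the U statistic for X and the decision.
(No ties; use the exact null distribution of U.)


Step 1: Combine and sort all 8 observations; assign midranks.
sorted (value, group): (6,X), (10,X), (17,X), (24,X), (25,Y), (31,Y), (33,Y), (45,Y)
ranks: 6->1, 10->2, 17->3, 24->4, 25->5, 31->6, 33->7, 45->8
Step 2: Rank sum for X: R1 = 1 + 2 + 3 + 4 = 10.
Step 3: U_X = R1 - n1(n1+1)/2 = 10 - 4*5/2 = 10 - 10 = 0.
       U_Y = n1*n2 - U_X = 16 - 0 = 16.
Step 4: No ties, so the exact null distribution of U (based on enumerating the C(8,4) = 70 equally likely rank assignments) gives the two-sided p-value.
Step 5: p-value = 0.028571; compare to alpha = 0.1. reject H0.

U_X = 0, p = 0.028571, reject H0 at alpha = 0.1.


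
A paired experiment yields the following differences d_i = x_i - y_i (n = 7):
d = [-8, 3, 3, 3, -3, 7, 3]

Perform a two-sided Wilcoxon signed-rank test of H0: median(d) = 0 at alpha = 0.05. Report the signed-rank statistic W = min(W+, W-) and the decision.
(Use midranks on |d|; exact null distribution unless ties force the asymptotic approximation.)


Step 1: Drop any zero differences (none here) and take |d_i|.
|d| = [8, 3, 3, 3, 3, 7, 3]
Step 2: Midrank |d_i| (ties get averaged ranks).
ranks: |8|->7, |3|->3, |3|->3, |3|->3, |3|->3, |7|->6, |3|->3
Step 3: Attach original signs; sum ranks with positive sign and with negative sign.
W+ = 3 + 3 + 3 + 6 + 3 = 18
W- = 7 + 3 = 10
(Check: W+ + W- = 28 should equal n(n+1)/2 = 28.)
Step 4: Test statistic W = min(W+, W-) = 10.
Step 5: Ties in |d|, so use the tie-corrected normal approximation.
        E[W] = n(n+1)/4 = 7*8/4 = 14.
        Tie groups: |d|=3 (t=5); sum(t^3 - t) = 120.
        Var[W] = n(n+1)(2n+1)/24 - sum(t^3-t)/48 = 840/24 - 120/48 = 32.5.
        z = (W - E[W]) / sqrt(Var[W]) = (10 - 14) / 5.7009 = -0.7016.
        Two-sided p = 2*Phi(z) = 0.482900.
Step 6: alpha = 0.05. fail to reject H0.

W+ = 18, W- = 10, W = min = 10, p = 0.482900, fail to reject H0.


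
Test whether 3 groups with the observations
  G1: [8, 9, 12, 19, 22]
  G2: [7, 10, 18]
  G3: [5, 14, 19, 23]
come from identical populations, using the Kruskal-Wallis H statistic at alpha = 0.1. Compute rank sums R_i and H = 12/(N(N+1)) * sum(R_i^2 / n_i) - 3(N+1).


Step 1: Combine all N = 12 observations and assign midranks.
sorted (value, group, rank): (5,G3,1), (7,G2,2), (8,G1,3), (9,G1,4), (10,G2,5), (12,G1,6), (14,G3,7), (18,G2,8), (19,G1,9.5), (19,G3,9.5), (22,G1,11), (23,G3,12)
Step 2: Sum ranks within each group.
R_1 = 33.5 (n_1 = 5)
R_2 = 15 (n_2 = 3)
R_3 = 29.5 (n_3 = 4)
Step 3: H = 12/(N(N+1)) * sum(R_i^2/n_i) - 3(N+1)
     = 12/(12*13) * (33.5^2/5 + 15^2/3 + 29.5^2/4) - 3*13
     = 0.076923 * 517.013 - 39
     = 0.770192.
Step 4: Ties present; correction factor C = 1 - 6/(12^3 - 12) = 0.996503. Corrected H = 0.770192 / 0.996503 = 0.772895.
Step 5: Under H0, H ~ chi^2(2); p-value = 0.679466.
Step 6: alpha = 0.1. fail to reject H0.

H = 0.7729, df = 2, p = 0.679466, fail to reject H0.


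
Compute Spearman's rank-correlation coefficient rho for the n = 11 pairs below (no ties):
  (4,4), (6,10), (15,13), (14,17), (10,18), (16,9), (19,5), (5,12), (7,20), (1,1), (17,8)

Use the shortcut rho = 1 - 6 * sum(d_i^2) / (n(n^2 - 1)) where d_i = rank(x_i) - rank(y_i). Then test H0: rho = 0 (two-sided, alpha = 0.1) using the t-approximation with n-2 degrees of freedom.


Step 1: Rank x and y separately (midranks; no ties here).
rank(x): 4->2, 6->4, 15->8, 14->7, 10->6, 16->9, 19->11, 5->3, 7->5, 1->1, 17->10
rank(y): 4->2, 10->6, 13->8, 17->9, 18->10, 9->5, 5->3, 12->7, 20->11, 1->1, 8->4
Step 2: d_i = R_x(i) - R_y(i); compute d_i^2.
  (2-2)^2=0, (4-6)^2=4, (8-8)^2=0, (7-9)^2=4, (6-10)^2=16, (9-5)^2=16, (11-3)^2=64, (3-7)^2=16, (5-11)^2=36, (1-1)^2=0, (10-4)^2=36
sum(d^2) = 192.
Step 3: rho = 1 - 6*192 / (11*(11^2 - 1)) = 1 - 1152/1320 = 0.127273.
Step 4: Under H0, t = rho * sqrt((n-2)/(1-rho^2)) = 0.3849 ~ t(9).
Step 5: Two-sided p-value from the t-distribution with 9 df = 0.709215.
Step 6: alpha = 0.1. fail to reject H0.

rho = 0.1273, p = 0.709215, fail to reject H0 at alpha = 0.1.


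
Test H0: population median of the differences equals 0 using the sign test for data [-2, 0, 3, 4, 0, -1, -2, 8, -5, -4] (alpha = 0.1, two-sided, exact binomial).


Step 1: Discard zero differences. Original n = 10; n_eff = number of nonzero differences = 8.
Nonzero differences (with sign): -2, +3, +4, -1, -2, +8, -5, -4
Step 2: Count signs: positive = 3, negative = 5.
Step 3: Under H0: P(positive) = 0.5, so the number of positives S ~ Bin(8, 0.5).
Step 4: Two-sided exact p-value = sum of Bin(8,0.5) probabilities at or below the observed probability = 0.726562.
Step 5: alpha = 0.1. fail to reject H0.

n_eff = 8, pos = 3, neg = 5, p = 0.726562, fail to reject H0.


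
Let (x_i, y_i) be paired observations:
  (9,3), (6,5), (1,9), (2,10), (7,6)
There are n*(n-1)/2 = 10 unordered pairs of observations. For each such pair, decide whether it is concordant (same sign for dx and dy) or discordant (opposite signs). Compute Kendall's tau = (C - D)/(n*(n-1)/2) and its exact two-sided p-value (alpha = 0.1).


Step 1: Enumerate the 10 unordered pairs (i,j) with i<j and classify each by sign(x_j-x_i) * sign(y_j-y_i).
  (1,2):dx=-3,dy=+2->D; (1,3):dx=-8,dy=+6->D; (1,4):dx=-7,dy=+7->D; (1,5):dx=-2,dy=+3->D
  (2,3):dx=-5,dy=+4->D; (2,4):dx=-4,dy=+5->D; (2,5):dx=+1,dy=+1->C; (3,4):dx=+1,dy=+1->C
  (3,5):dx=+6,dy=-3->D; (4,5):dx=+5,dy=-4->D
Step 2: C = 2, D = 8, total pairs = 10.
Step 3: tau = (C - D)/(n(n-1)/2) = (2 - 8)/10 = -0.600000.
Step 4: Exact two-sided p-value (enumerate n! = 120 permutations of y under H0): p = 0.233333.
Step 5: alpha = 0.1. fail to reject H0.

tau_b = -0.6000 (C=2, D=8), p = 0.233333, fail to reject H0.


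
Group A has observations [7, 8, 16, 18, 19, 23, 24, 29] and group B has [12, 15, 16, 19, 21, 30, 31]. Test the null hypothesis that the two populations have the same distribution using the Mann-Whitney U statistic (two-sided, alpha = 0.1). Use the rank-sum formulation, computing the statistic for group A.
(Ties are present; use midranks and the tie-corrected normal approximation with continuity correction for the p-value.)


Step 1: Combine and sort all 15 observations; assign midranks.
sorted (value, group): (7,X), (8,X), (12,Y), (15,Y), (16,X), (16,Y), (18,X), (19,X), (19,Y), (21,Y), (23,X), (24,X), (29,X), (30,Y), (31,Y)
ranks: 7->1, 8->2, 12->3, 15->4, 16->5.5, 16->5.5, 18->7, 19->8.5, 19->8.5, 21->10, 23->11, 24->12, 29->13, 30->14, 31->15
Step 2: Rank sum for X: R1 = 1 + 2 + 5.5 + 7 + 8.5 + 11 + 12 + 13 = 60.
Step 3: U_X = R1 - n1(n1+1)/2 = 60 - 8*9/2 = 60 - 36 = 24.
       U_Y = n1*n2 - U_X = 56 - 24 = 32.
Step 4: Ties are present, so use the tie-corrected normal approximation (with continuity correction) for the p-value.
Step 5: p-value = 0.684910; compare to alpha = 0.1. fail to reject H0.

U_X = 24, p = 0.684910, fail to reject H0 at alpha = 0.1.


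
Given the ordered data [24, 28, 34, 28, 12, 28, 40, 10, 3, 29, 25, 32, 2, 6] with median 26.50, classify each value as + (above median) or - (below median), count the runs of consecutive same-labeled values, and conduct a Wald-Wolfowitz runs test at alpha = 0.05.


Step 1: Compute median = 26.50; label A = above, B = below.
Labels in order: BAAABAABBABABB  (n_A = 7, n_B = 7)
Step 2: Count runs R = 9.
Step 3: Under H0 (random ordering), E[R] = 2*n_A*n_B/(n_A+n_B) + 1 = 2*7*7/14 + 1 = 8.0000.
        Var[R] = 2*n_A*n_B*(2*n_A*n_B - n_A - n_B) / ((n_A+n_B)^2 * (n_A+n_B-1)) = 8232/2548 = 3.2308.
        SD[R] = 1.7974.
Step 4: Continuity-corrected z = (R - 0.5 - E[R]) / SD[R] = (9 - 0.5 - 8.0000) / 1.7974 = 0.2782.
Step 5: Two-sided p-value via normal approximation = 2*(1 - Phi(|z|)) = 0.780879.
Step 6: alpha = 0.05. fail to reject H0.

R = 9, z = 0.2782, p = 0.780879, fail to reject H0.


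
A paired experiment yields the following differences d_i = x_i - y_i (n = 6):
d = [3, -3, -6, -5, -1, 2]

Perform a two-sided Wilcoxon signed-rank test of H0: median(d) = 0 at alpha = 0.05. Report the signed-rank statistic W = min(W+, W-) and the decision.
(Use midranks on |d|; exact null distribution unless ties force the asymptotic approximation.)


Step 1: Drop any zero differences (none here) and take |d_i|.
|d| = [3, 3, 6, 5, 1, 2]
Step 2: Midrank |d_i| (ties get averaged ranks).
ranks: |3|->3.5, |3|->3.5, |6|->6, |5|->5, |1|->1, |2|->2
Step 3: Attach original signs; sum ranks with positive sign and with negative sign.
W+ = 3.5 + 2 = 5.5
W- = 3.5 + 6 + 5 + 1 = 15.5
(Check: W+ + W- = 21 should equal n(n+1)/2 = 21.)
Step 4: Test statistic W = min(W+, W-) = 5.5.
Step 5: Ties in |d|, so use the tie-corrected normal approximation.
        E[W] = n(n+1)/4 = 6*7/4 = 10.5.
        Tie groups: |d|=3 (t=2); sum(t^3 - t) = 6.
        Var[W] = n(n+1)(2n+1)/24 - sum(t^3-t)/48 = 546/24 - 6/48 = 22.625.
        z = (W - E[W]) / sqrt(Var[W]) = (5.5 - 10.5) / 4.7566 = -1.0512.
        Two-sided p = 2*Phi(z) = 0.293177.
Step 6: alpha = 0.05. fail to reject H0.

W+ = 5.5, W- = 15.5, W = min = 5.5, p = 0.293177, fail to reject H0.


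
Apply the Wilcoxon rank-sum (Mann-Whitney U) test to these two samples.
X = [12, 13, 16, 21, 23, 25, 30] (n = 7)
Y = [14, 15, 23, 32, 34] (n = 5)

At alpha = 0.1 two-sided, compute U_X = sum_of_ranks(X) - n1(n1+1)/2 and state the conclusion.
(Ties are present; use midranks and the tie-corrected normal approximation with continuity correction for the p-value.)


Step 1: Combine and sort all 12 observations; assign midranks.
sorted (value, group): (12,X), (13,X), (14,Y), (15,Y), (16,X), (21,X), (23,X), (23,Y), (25,X), (30,X), (32,Y), (34,Y)
ranks: 12->1, 13->2, 14->3, 15->4, 16->5, 21->6, 23->7.5, 23->7.5, 25->9, 30->10, 32->11, 34->12
Step 2: Rank sum for X: R1 = 1 + 2 + 5 + 6 + 7.5 + 9 + 10 = 40.5.
Step 3: U_X = R1 - n1(n1+1)/2 = 40.5 - 7*8/2 = 40.5 - 28 = 12.5.
       U_Y = n1*n2 - U_X = 35 - 12.5 = 22.5.
Step 4: Ties are present, so use the tie-corrected normal approximation (with continuity correction) for the p-value.
Step 5: p-value = 0.464120; compare to alpha = 0.1. fail to reject H0.

U_X = 12.5, p = 0.464120, fail to reject H0 at alpha = 0.1.


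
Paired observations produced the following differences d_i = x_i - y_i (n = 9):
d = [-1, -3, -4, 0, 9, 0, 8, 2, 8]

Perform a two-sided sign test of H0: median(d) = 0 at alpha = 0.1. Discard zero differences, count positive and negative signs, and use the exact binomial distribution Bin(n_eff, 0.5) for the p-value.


Step 1: Discard zero differences. Original n = 9; n_eff = number of nonzero differences = 7.
Nonzero differences (with sign): -1, -3, -4, +9, +8, +2, +8
Step 2: Count signs: positive = 4, negative = 3.
Step 3: Under H0: P(positive) = 0.5, so the number of positives S ~ Bin(7, 0.5).
Step 4: Two-sided exact p-value = sum of Bin(7,0.5) probabilities at or below the observed probability = 1.000000.
Step 5: alpha = 0.1. fail to reject H0.

n_eff = 7, pos = 4, neg = 3, p = 1.000000, fail to reject H0.


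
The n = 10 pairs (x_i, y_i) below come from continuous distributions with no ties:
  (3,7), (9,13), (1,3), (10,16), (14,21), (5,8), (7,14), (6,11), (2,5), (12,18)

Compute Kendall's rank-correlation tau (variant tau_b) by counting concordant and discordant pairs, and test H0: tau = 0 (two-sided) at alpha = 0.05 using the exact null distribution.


Step 1: Enumerate the 45 unordered pairs (i,j) with i<j and classify each by sign(x_j-x_i) * sign(y_j-y_i).
  (1,2):dx=+6,dy=+6->C; (1,3):dx=-2,dy=-4->C; (1,4):dx=+7,dy=+9->C; (1,5):dx=+11,dy=+14->C
  (1,6):dx=+2,dy=+1->C; (1,7):dx=+4,dy=+7->C; (1,8):dx=+3,dy=+4->C; (1,9):dx=-1,dy=-2->C
  (1,10):dx=+9,dy=+11->C; (2,3):dx=-8,dy=-10->C; (2,4):dx=+1,dy=+3->C; (2,5):dx=+5,dy=+8->C
  (2,6):dx=-4,dy=-5->C; (2,7):dx=-2,dy=+1->D; (2,8):dx=-3,dy=-2->C; (2,9):dx=-7,dy=-8->C
  (2,10):dx=+3,dy=+5->C; (3,4):dx=+9,dy=+13->C; (3,5):dx=+13,dy=+18->C; (3,6):dx=+4,dy=+5->C
  (3,7):dx=+6,dy=+11->C; (3,8):dx=+5,dy=+8->C; (3,9):dx=+1,dy=+2->C; (3,10):dx=+11,dy=+15->C
  (4,5):dx=+4,dy=+5->C; (4,6):dx=-5,dy=-8->C; (4,7):dx=-3,dy=-2->C; (4,8):dx=-4,dy=-5->C
  (4,9):dx=-8,dy=-11->C; (4,10):dx=+2,dy=+2->C; (5,6):dx=-9,dy=-13->C; (5,7):dx=-7,dy=-7->C
  (5,8):dx=-8,dy=-10->C; (5,9):dx=-12,dy=-16->C; (5,10):dx=-2,dy=-3->C; (6,7):dx=+2,dy=+6->C
  (6,8):dx=+1,dy=+3->C; (6,9):dx=-3,dy=-3->C; (6,10):dx=+7,dy=+10->C; (7,8):dx=-1,dy=-3->C
  (7,9):dx=-5,dy=-9->C; (7,10):dx=+5,dy=+4->C; (8,9):dx=-4,dy=-6->C; (8,10):dx=+6,dy=+7->C
  (9,10):dx=+10,dy=+13->C
Step 2: C = 44, D = 1, total pairs = 45.
Step 3: tau = (C - D)/(n(n-1)/2) = (44 - 1)/45 = 0.955556.
Step 4: Exact two-sided p-value (enumerate n! = 3628800 permutations of y under H0): p = 0.000006.
Step 5: alpha = 0.05. reject H0.

tau_b = 0.9556 (C=44, D=1), p = 0.000006, reject H0.


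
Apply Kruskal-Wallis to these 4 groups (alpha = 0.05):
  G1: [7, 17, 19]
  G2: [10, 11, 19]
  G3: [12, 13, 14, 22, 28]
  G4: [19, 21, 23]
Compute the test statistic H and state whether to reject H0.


Step 1: Combine all N = 14 observations and assign midranks.
sorted (value, group, rank): (7,G1,1), (10,G2,2), (11,G2,3), (12,G3,4), (13,G3,5), (14,G3,6), (17,G1,7), (19,G1,9), (19,G2,9), (19,G4,9), (21,G4,11), (22,G3,12), (23,G4,13), (28,G3,14)
Step 2: Sum ranks within each group.
R_1 = 17 (n_1 = 3)
R_2 = 14 (n_2 = 3)
R_3 = 41 (n_3 = 5)
R_4 = 33 (n_4 = 3)
Step 3: H = 12/(N(N+1)) * sum(R_i^2/n_i) - 3(N+1)
     = 12/(14*15) * (17^2/3 + 14^2/3 + 41^2/5 + 33^2/3) - 3*15
     = 0.057143 * 860.867 - 45
     = 4.192381.
Step 4: Ties present; correction factor C = 1 - 24/(14^3 - 14) = 0.991209. Corrected H = 4.192381 / 0.991209 = 4.229564.
Step 5: Under H0, H ~ chi^2(3); p-value = 0.237719.
Step 6: alpha = 0.05. fail to reject H0.

H = 4.2296, df = 3, p = 0.237719, fail to reject H0.


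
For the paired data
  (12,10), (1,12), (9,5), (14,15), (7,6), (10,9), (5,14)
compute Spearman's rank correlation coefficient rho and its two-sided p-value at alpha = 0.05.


Step 1: Rank x and y separately (midranks; no ties here).
rank(x): 12->6, 1->1, 9->4, 14->7, 7->3, 10->5, 5->2
rank(y): 10->4, 12->5, 5->1, 15->7, 6->2, 9->3, 14->6
Step 2: d_i = R_x(i) - R_y(i); compute d_i^2.
  (6-4)^2=4, (1-5)^2=16, (4-1)^2=9, (7-7)^2=0, (3-2)^2=1, (5-3)^2=4, (2-6)^2=16
sum(d^2) = 50.
Step 3: rho = 1 - 6*50 / (7*(7^2 - 1)) = 1 - 300/336 = 0.107143.
Step 4: Under H0, t = rho * sqrt((n-2)/(1-rho^2)) = 0.2410 ~ t(5).
Step 5: Two-sided p-value from the t-distribution with 5 df = 0.819151.
Step 6: alpha = 0.05. fail to reject H0.

rho = 0.1071, p = 0.819151, fail to reject H0 at alpha = 0.05.


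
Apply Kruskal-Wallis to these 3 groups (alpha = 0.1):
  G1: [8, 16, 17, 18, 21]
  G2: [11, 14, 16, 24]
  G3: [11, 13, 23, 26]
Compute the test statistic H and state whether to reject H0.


Step 1: Combine all N = 13 observations and assign midranks.
sorted (value, group, rank): (8,G1,1), (11,G2,2.5), (11,G3,2.5), (13,G3,4), (14,G2,5), (16,G1,6.5), (16,G2,6.5), (17,G1,8), (18,G1,9), (21,G1,10), (23,G3,11), (24,G2,12), (26,G3,13)
Step 2: Sum ranks within each group.
R_1 = 34.5 (n_1 = 5)
R_2 = 26 (n_2 = 4)
R_3 = 30.5 (n_3 = 4)
Step 3: H = 12/(N(N+1)) * sum(R_i^2/n_i) - 3(N+1)
     = 12/(13*14) * (34.5^2/5 + 26^2/4 + 30.5^2/4) - 3*14
     = 0.065934 * 639.612 - 42
     = 0.172253.
Step 4: Ties present; correction factor C = 1 - 12/(13^3 - 13) = 0.994505. Corrected H = 0.172253 / 0.994505 = 0.173204.
Step 5: Under H0, H ~ chi^2(2); p-value = 0.917042.
Step 6: alpha = 0.1. fail to reject H0.

H = 0.1732, df = 2, p = 0.917042, fail to reject H0.


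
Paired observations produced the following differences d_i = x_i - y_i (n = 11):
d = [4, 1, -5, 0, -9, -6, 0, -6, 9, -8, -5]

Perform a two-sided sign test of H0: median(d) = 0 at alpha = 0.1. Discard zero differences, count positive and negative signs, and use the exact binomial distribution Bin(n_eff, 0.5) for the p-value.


Step 1: Discard zero differences. Original n = 11; n_eff = number of nonzero differences = 9.
Nonzero differences (with sign): +4, +1, -5, -9, -6, -6, +9, -8, -5
Step 2: Count signs: positive = 3, negative = 6.
Step 3: Under H0: P(positive) = 0.5, so the number of positives S ~ Bin(9, 0.5).
Step 4: Two-sided exact p-value = sum of Bin(9,0.5) probabilities at or below the observed probability = 0.507812.
Step 5: alpha = 0.1. fail to reject H0.

n_eff = 9, pos = 3, neg = 6, p = 0.507812, fail to reject H0.


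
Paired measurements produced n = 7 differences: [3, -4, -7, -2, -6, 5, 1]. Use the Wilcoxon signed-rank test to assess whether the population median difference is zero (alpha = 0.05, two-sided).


Step 1: Drop any zero differences (none here) and take |d_i|.
|d| = [3, 4, 7, 2, 6, 5, 1]
Step 2: Midrank |d_i| (ties get averaged ranks).
ranks: |3|->3, |4|->4, |7|->7, |2|->2, |6|->6, |5|->5, |1|->1
Step 3: Attach original signs; sum ranks with positive sign and with negative sign.
W+ = 3 + 5 + 1 = 9
W- = 4 + 7 + 2 + 6 = 19
(Check: W+ + W- = 28 should equal n(n+1)/2 = 28.)
Step 4: Test statistic W = min(W+, W-) = 9.
Step 5: No ties, so the exact null distribution over the 2^7 = 128 sign assignments gives the two-sided p-value = 0.468750.
Step 6: alpha = 0.05. fail to reject H0.

W+ = 9, W- = 19, W = min = 9, p = 0.468750, fail to reject H0.
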